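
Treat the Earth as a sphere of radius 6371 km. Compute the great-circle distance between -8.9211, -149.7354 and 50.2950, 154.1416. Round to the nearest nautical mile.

Δλ = 154.1416 − -149.7354 = 303.8770°; wrapped into (−180°, 180°]: -56.1230°.
Δφ = 50.2950 − -8.9211 = 59.2161°.
a = sin²(Δφ/2) + cos φ₁ · cos φ₂ · sin²(Δλ/2) = 0.383759.
c = 2·atan2(√a, √(1−a)) = 1.33617 rad → d = 6371·c ≈ 8512.73 km ≈ 4596.51 nmi.

4597 nmi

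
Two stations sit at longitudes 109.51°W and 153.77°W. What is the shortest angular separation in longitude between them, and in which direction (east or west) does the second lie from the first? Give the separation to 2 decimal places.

Raw difference: -153.77 − -109.51 = -44.26°.
Normalise into (−180°, 180°]: -44.26° stays -44.26°.
Negative ⇒ the second point lies to the west; separation 44.26°.

44.26° west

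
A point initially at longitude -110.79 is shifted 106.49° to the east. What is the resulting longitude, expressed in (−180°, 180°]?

Start at -110.79°; shift +106.49° → -4.30°.
-4.30° already lies in (−180°, 180°].

-4.30°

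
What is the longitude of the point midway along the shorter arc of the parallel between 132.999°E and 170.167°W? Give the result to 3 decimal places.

Signed shortest Δλ from +132.999° to -170.167° is +56.834°.
Midpoint longitude = +132.999° + (+56.834°)/2 = +132.999° + 28.417° = +161.416°.
(The naïve average (+132.999 + -170.167)/2 = -18.584° is on the wrong side of the globe.)

161.416°E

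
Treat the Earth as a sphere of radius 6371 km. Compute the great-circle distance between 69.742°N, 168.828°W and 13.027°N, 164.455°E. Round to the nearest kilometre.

Δλ = 164.455 − -168.828 = 333.283°; wrapped into (−180°, 180°]: -26.717°.
Δφ = 13.027 − 69.742 = -56.715°.
a = sin²(Δφ/2) + cos φ₁ · cos φ₂ · sin²(Δλ/2) = 0.243605.
c = 2·atan2(√a, √(1−a)) = 1.03237 rad → d = 6371·c ≈ 6577.20 km.

6577 km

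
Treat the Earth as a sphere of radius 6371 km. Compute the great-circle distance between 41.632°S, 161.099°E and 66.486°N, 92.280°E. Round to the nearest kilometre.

13354 km

Δλ = 92.280 − 161.099 = -68.819°.
Δφ = 66.486 − -41.632 = 108.118°.
a = sin²(Δφ/2) + cos φ₁ · cos φ₂ · sin²(Δλ/2) = 0.750716.
c = 2·atan2(√a, √(1−a)) = 2.09605 rad → d = 6371·c ≈ 13353.94 km.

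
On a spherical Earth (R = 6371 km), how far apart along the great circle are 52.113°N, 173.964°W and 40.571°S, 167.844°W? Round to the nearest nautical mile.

5574 nmi

Δλ = -167.844 − -173.964 = 6.120°.
Δφ = -40.571 − 52.113 = -92.684°.
a = sin²(Δφ/2) + cos φ₁ · cos φ₂ · sin²(Δλ/2) = 0.524743.
c = 2·atan2(√a, √(1−a)) = 1.62030 rad → d = 6371·c ≈ 10322.95 km ≈ 5573.95 nmi.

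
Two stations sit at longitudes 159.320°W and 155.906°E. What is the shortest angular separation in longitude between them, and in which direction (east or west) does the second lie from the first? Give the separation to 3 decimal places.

44.774° west

Raw difference: 155.906 − -159.320 = 315.226°.
Normalise into (−180°, 180°]: 315.226° − 360° = -44.774°.
Negative ⇒ the second point lies to the west; separation 44.774°.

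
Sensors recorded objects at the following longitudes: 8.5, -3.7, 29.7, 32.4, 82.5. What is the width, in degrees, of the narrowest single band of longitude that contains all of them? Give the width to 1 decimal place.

Sort the longitudes: -3.7°, +8.5°, +29.7°, +32.4°, +82.5°.
Eastward gaps between consecutive values (wrapping around): 12.2°, 21.2°, 2.7°, 50.1°, 273.8°.
Largest gap = 273.8° ⇒ minimal covering band is its complement: 360° − 273.8° = 86.2°.
Band runs from -3.7° eastward to +82.5°.

86.2°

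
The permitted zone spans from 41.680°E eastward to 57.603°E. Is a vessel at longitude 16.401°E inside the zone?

Band width going east from +41.680° to +57.603°: ((57.603 − 41.680) mod 360) = 15.923°.
Offset of +16.401° east of the west edge: ((16.401 − 41.680) mod 360) = 334.721°.
334.721° > 15.923° ⇒ outside.

No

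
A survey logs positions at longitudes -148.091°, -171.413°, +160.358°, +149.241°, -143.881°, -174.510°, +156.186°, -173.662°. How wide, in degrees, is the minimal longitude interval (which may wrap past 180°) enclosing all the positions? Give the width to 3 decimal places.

66.878°

Sort the longitudes: -174.510°, -173.662°, -171.413°, -148.091°, -143.881°, +149.241°, +156.186°, +160.358°.
Eastward gaps between consecutive values (wrapping around): 0.848°, 2.249°, 23.322°, 4.210°, 293.122°, 6.945°, 4.172°, 25.132°.
Largest gap = 293.122° ⇒ minimal covering band is its complement: 360° − 293.122° = 66.878°.
Band runs from +149.241° eastward to -143.881°, crossing the antimeridian.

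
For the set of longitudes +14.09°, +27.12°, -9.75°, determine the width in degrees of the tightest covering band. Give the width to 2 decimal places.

Sort the longitudes: -9.75°, +14.09°, +27.12°.
Eastward gaps between consecutive values (wrapping around): 23.84°, 13.03°, 323.13°.
Largest gap = 323.13° ⇒ minimal covering band is its complement: 360° − 323.13° = 36.87°.
Band runs from -9.75° eastward to +27.12°.

36.87°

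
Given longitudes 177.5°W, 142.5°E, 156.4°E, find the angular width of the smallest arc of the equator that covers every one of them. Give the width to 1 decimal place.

40.0°

Sort the longitudes: -177.5°, +142.5°, +156.4°.
Eastward gaps between consecutive values (wrapping around): 320.0°, 13.9°, 26.1°.
Largest gap = 320.0° ⇒ minimal covering band is its complement: 360° − 320.0° = 40.0°.
Band runs from +142.5° eastward to -177.5°, crossing the antimeridian.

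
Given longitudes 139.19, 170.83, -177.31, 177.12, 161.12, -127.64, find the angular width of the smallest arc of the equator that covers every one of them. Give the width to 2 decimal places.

Sort the longitudes: -177.31°, -127.64°, +139.19°, +161.12°, +170.83°, +177.12°.
Eastward gaps between consecutive values (wrapping around): 49.67°, 266.83°, 21.93°, 9.71°, 6.29°, 5.57°.
Largest gap = 266.83° ⇒ minimal covering band is its complement: 360° − 266.83° = 93.17°.
Band runs from +139.19° eastward to -127.64°, crossing the antimeridian.

93.17°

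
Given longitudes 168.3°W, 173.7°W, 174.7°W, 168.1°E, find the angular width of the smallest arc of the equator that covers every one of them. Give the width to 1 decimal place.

Sort the longitudes: -174.7°, -173.7°, -168.3°, +168.1°.
Eastward gaps between consecutive values (wrapping around): 1.0°, 5.4°, 336.4°, 17.2°.
Largest gap = 336.4° ⇒ minimal covering band is its complement: 360° − 336.4° = 23.6°.
Band runs from +168.1° eastward to -168.3°, crossing the antimeridian.

23.6°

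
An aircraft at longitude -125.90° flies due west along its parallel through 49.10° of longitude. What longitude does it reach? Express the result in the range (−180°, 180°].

-175.00°

Start at -125.90°; shift −49.10° → -175.00°.
-175.00° already lies in (−180°, 180°].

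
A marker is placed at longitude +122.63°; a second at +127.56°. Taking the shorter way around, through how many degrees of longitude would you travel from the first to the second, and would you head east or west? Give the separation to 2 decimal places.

Raw difference: 127.56 − 122.63 = 4.93°.
Normalise into (−180°, 180°]: 4.93° stays 4.93°.
Positive ⇒ the second point lies to the east; separation 4.93°.

4.93° east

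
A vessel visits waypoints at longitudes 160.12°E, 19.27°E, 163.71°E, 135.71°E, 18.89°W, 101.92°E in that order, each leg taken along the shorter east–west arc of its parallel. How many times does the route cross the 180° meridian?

0

Leg 1: +160.12° → +19.27°, shortest Δλ = -140.85° (west) — does not cross 180°.
Leg 2: +19.27° → +163.71°, shortest Δλ = 144.44° (east) — does not cross 180°.
Leg 3: +163.71° → +135.71°, shortest Δλ = -28.0° (west) — does not cross 180°.
Leg 4: +135.71° → -18.89°, shortest Δλ = -154.6° (west) — does not cross 180°.
Leg 5: -18.89° → +101.92°, shortest Δλ = 120.81° (east) — does not cross 180°.
Total crossings: 0.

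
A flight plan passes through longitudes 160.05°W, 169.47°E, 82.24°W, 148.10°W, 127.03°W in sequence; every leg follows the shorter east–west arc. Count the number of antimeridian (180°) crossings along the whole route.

2

Leg 1: -160.05° → +169.47°, shortest Δλ = -30.48° (west) — crosses 180°.
Leg 2: +169.47° → -82.24°, shortest Δλ = 108.29° (east) — crosses 180°.
Leg 3: -82.24° → -148.10°, shortest Δλ = -65.86° (west) — does not cross 180°.
Leg 4: -148.10° → -127.03°, shortest Δλ = 21.07° (east) — does not cross 180°.
Total crossings: 2.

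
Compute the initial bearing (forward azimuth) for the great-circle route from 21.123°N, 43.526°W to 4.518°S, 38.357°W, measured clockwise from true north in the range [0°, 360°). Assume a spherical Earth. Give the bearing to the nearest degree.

168°

Δλ = -38.357 − -43.526 = 5.169°.
θ = atan2( sin Δλ · cos φ₂ , cos φ₁ · sin φ₂ − sin φ₁ · cos φ₂ · cos Δλ )
  = atan2(0.08981, -0.43127) = 168.236° → normalised to [0°, 360°): 168.236°.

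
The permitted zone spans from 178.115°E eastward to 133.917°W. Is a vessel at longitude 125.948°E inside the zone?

Band width going east from +178.115° to -133.917°: ((-133.917 − 178.115) mod 360) = 47.968°.
Offset of +125.948° east of the west edge: ((125.948 − 178.115) mod 360) = 307.833°.
307.833° > 47.968° ⇒ outside.

No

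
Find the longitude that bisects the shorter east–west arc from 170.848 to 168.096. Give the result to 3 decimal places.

Signed shortest Δλ from +170.848° to +168.096° is -2.752°.
Midpoint longitude = +170.848° + (-2.752°)/2 = +170.848° − 1.376° = +169.472°.

+169.472°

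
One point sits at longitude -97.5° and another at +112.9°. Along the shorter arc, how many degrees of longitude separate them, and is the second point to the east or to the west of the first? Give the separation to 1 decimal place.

149.6° west

Raw difference: 112.9 − -97.5 = 210.4°.
Normalise into (−180°, 180°]: 210.4° − 360° = -149.6°.
Negative ⇒ the second point lies to the west; separation 149.6°.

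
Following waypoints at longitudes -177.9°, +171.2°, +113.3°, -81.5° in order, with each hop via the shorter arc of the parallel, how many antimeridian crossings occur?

2

Leg 1: -177.9° → +171.2°, shortest Δλ = -10.9° (west) — crosses 180°.
Leg 2: +171.2° → +113.3°, shortest Δλ = -57.9° (west) — does not cross 180°.
Leg 3: +113.3° → -81.5°, shortest Δλ = 165.2° (east) — crosses 180°.
Total crossings: 2.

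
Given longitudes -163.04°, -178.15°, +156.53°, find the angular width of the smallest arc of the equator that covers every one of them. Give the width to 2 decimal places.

40.43°

Sort the longitudes: -178.15°, -163.04°, +156.53°.
Eastward gaps between consecutive values (wrapping around): 15.11°, 319.57°, 25.32°.
Largest gap = 319.57° ⇒ minimal covering band is its complement: 360° − 319.57° = 40.43°.
Band runs from +156.53° eastward to -163.04°, crossing the antimeridian.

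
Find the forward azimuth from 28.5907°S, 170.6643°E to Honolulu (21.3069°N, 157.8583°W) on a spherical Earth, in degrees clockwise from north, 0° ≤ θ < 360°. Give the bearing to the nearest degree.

Δλ = -157.8583 − 170.6643 = -328.5226°; wrapped into (−180°, 180°]: 31.4774°.
θ = atan2( sin Δλ · cos φ₂ , cos φ₁ · sin φ₂ − sin φ₁ · cos φ₂ · cos Δλ )
  = atan2(0.48647, 0.69929) = 34.825° → normalised to [0°, 360°): 34.825°.

35°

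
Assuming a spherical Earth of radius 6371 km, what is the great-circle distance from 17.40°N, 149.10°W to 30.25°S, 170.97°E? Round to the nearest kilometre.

6807 km

Δλ = 170.97 − -149.10 = 320.07°; wrapped into (−180°, 180°]: -39.93°.
Δφ = -30.25 − 17.40 = -47.65°.
a = sin²(Δφ/2) + cos φ₁ · cos φ₂ · sin²(Δλ/2) = 0.259273.
c = 2·atan2(√a, √(1−a)) = 1.06848 rad → d = 6371·c ≈ 6807.31 km.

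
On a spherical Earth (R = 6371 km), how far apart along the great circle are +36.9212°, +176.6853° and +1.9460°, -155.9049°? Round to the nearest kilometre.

4797 km

Δλ = -155.9049 − 176.6853 = -332.5902°; wrapped into (−180°, 180°]: 27.4098°.
Δφ = 1.9460 − 36.9212 = -34.9752°.
a = sin²(Δφ/2) + cos φ₁ · cos φ₂ · sin²(Δλ/2) = 0.135149.
c = 2·atan2(√a, √(1−a)) = 0.75291 rad → d = 6371·c ≈ 4796.79 km.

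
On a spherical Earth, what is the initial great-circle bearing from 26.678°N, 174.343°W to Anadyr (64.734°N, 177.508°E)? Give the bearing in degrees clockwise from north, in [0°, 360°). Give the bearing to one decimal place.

Δλ = 177.508 − -174.343 = 351.851°; wrapped into (−180°, 180°]: -8.149°.
θ = atan2( sin Δλ · cos φ₂ , cos φ₁ · sin φ₂ − sin φ₁ · cos φ₂ · cos Δλ )
  = atan2(-0.06050, 0.61837) = -5.588° → normalised to [0°, 360°): 354.412°.

354.4°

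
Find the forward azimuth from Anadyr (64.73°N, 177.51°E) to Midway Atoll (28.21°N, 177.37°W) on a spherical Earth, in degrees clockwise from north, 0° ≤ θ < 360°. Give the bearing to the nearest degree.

Δλ = -177.37 − 177.51 = -354.88°; wrapped into (−180°, 180°]: 5.12°.
θ = atan2( sin Δλ · cos φ₂ , cos φ₁ · sin φ₂ − sin φ₁ · cos φ₂ · cos Δλ )
  = atan2(0.07864, -0.59192) = 172.432° → normalised to [0°, 360°): 172.432°.

172°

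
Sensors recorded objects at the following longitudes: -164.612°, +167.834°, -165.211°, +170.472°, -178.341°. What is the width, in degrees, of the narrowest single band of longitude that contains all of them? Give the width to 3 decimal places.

27.554°

Sort the longitudes: -178.341°, -165.211°, -164.612°, +167.834°, +170.472°.
Eastward gaps between consecutive values (wrapping around): 13.130°, 0.599°, 332.446°, 2.638°, 11.187°.
Largest gap = 332.446° ⇒ minimal covering band is its complement: 360° − 332.446° = 27.554°.
Band runs from +167.834° eastward to -164.612°, crossing the antimeridian.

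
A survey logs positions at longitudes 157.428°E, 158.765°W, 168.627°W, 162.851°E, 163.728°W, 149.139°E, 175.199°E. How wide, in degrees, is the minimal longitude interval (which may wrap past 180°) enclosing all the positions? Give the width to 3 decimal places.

52.096°

Sort the longitudes: -168.627°, -163.728°, -158.765°, +149.139°, +157.428°, +162.851°, +175.199°.
Eastward gaps between consecutive values (wrapping around): 4.899°, 4.963°, 307.904°, 8.289°, 5.423°, 12.348°, 16.174°.
Largest gap = 307.904° ⇒ minimal covering band is its complement: 360° − 307.904° = 52.096°.
Band runs from +149.139° eastward to -158.765°, crossing the antimeridian.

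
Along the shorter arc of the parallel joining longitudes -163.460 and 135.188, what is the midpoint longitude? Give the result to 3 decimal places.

+165.864°

Signed shortest Δλ from -163.460° to +135.188° is -61.352°.
Midpoint longitude = -163.460° + (-61.352°)/2 = -163.460° − 30.676° = -194.136°.
Normalise into (−180°, 180°]: +165.864°.
(The naïve average (-163.460 + +135.188)/2 = -14.136° is on the wrong side of the globe.)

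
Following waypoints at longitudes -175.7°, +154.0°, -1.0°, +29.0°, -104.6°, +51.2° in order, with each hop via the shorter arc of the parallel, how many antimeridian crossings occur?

1

Leg 1: -175.7° → +154.0°, shortest Δλ = -30.3° (west) — crosses 180°.
Leg 2: +154.0° → -1.0°, shortest Δλ = -155.0° (west) — does not cross 180°.
Leg 3: -1.0° → +29.0°, shortest Δλ = 30.0° (east) — does not cross 180°.
Leg 4: +29.0° → -104.6°, shortest Δλ = -133.6° (west) — does not cross 180°.
Leg 5: -104.6° → +51.2°, shortest Δλ = 155.8° (east) — does not cross 180°.
Total crossings: 1.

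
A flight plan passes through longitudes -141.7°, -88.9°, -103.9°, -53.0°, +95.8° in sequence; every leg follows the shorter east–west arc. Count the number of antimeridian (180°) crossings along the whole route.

Leg 1: -141.7° → -88.9°, shortest Δλ = 52.8° (east) — does not cross 180°.
Leg 2: -88.9° → -103.9°, shortest Δλ = -15.0° (west) — does not cross 180°.
Leg 3: -103.9° → -53.0°, shortest Δλ = 50.9° (east) — does not cross 180°.
Leg 4: -53.0° → +95.8°, shortest Δλ = 148.8° (east) — does not cross 180°.
Total crossings: 0.

0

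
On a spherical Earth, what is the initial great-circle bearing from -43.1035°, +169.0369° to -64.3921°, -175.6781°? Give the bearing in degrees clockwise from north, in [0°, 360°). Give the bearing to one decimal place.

163.0°

Δλ = -175.6781 − 169.0369 = -344.7150°; wrapped into (−180°, 180°]: 15.2850°.
θ = atan2( sin Δλ · cos φ₂ , cos φ₁ · sin φ₂ − sin φ₁ · cos φ₂ · cos Δλ )
  = atan2(0.11394, -0.37351) = 163.036° → normalised to [0°, 360°): 163.036°.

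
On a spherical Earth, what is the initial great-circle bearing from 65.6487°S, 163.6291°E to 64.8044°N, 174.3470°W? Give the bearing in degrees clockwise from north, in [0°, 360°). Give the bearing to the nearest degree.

Δλ = -174.3470 − 163.6291 = -337.9761°; wrapped into (−180°, 180°]: 22.0239°.
θ = atan2( sin Δλ · cos φ₂ , cos φ₁ · sin φ₂ − sin φ₁ · cos φ₂ · cos Δλ )
  = atan2(0.15964, 0.73264) = 12.292° → normalised to [0°, 360°): 12.292°.

12°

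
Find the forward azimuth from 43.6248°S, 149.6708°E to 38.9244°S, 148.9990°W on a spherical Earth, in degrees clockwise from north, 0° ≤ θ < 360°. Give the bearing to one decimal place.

Δλ = -148.9990 − 149.6708 = -298.6698°; wrapped into (−180°, 180°]: 61.3302°.
θ = atan2( sin Δλ · cos φ₂ , cos φ₁ · sin φ₂ − sin φ₁ · cos φ₂ · cos Δλ )
  = atan2(0.68260, -0.19729) = 106.121° → normalised to [0°, 360°): 106.121°.

106.1°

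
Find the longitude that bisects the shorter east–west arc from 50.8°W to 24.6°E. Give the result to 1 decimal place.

Signed shortest Δλ from -50.8° to +24.6° is +75.4°.
Midpoint longitude = -50.8° + (+75.4°)/2 = -50.8° + 37.7° = -13.1°.

13.1°W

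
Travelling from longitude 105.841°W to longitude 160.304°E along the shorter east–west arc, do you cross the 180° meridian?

Naïve |160.304 − -105.841| = 266.145° > 180°, so the shorter arc goes the other way round — across 180°.
Signed shortest Δλ = ((160.304 − -105.841 + 180) mod 360) − 180 = -93.855°.
Going west by 93.855° from -105.841° passes through 180° before reaching +160.304°.

Yes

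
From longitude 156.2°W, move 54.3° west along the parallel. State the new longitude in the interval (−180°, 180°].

149.5°E

Start at -156.2°; shift −54.3° → -210.5°.
-210.5° lies outside (−180°, 180°]; add 360° → +149.5°.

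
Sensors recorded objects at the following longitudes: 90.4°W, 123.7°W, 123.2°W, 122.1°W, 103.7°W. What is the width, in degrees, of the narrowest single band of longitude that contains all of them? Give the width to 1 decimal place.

Sort the longitudes: -123.7°, -123.2°, -122.1°, -103.7°, -90.4°.
Eastward gaps between consecutive values (wrapping around): 0.5°, 1.1°, 18.4°, 13.3°, 326.7°.
Largest gap = 326.7° ⇒ minimal covering band is its complement: 360° − 326.7° = 33.3°.
Band runs from -123.7° eastward to -90.4°.

33.3°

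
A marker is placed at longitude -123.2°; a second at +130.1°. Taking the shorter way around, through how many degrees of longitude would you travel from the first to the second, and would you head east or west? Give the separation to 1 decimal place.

Raw difference: 130.1 − -123.2 = 253.3°.
Normalise into (−180°, 180°]: 253.3° − 360° = -106.7°.
Negative ⇒ the second point lies to the west; separation 106.7°.

106.7° west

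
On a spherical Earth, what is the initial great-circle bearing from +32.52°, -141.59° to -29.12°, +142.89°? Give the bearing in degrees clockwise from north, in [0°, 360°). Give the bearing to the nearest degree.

Δλ = 142.89 − -141.59 = 284.48°; wrapped into (−180°, 180°]: -75.52°.
θ = atan2( sin Δλ · cos φ₂ , cos φ₁ · sin φ₂ − sin φ₁ · cos φ₂ · cos Δλ )
  = atan2(-0.84585, -0.52777) = -121.962° → normalised to [0°, 360°): 238.038°.

238°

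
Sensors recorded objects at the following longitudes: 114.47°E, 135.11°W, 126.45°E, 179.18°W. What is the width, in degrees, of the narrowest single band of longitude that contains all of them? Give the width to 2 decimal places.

Sort the longitudes: -179.18°, -135.11°, +114.47°, +126.45°.
Eastward gaps between consecutive values (wrapping around): 44.07°, 249.58°, 11.98°, 54.37°.
Largest gap = 249.58° ⇒ minimal covering band is its complement: 360° − 249.58° = 110.42°.
Band runs from +114.47° eastward to -135.11°, crossing the antimeridian.

110.42°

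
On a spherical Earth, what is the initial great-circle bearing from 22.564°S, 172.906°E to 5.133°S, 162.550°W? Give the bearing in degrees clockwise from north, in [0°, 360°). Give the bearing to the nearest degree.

Δλ = -162.550 − 172.906 = -335.456°; wrapped into (−180°, 180°]: 24.544°.
θ = atan2( sin Δλ · cos φ₂ , cos φ₁ · sin φ₂ − sin φ₁ · cos φ₂ · cos Δλ )
  = atan2(0.41373, 0.26502) = 57.357° → normalised to [0°, 360°): 57.357°.

57°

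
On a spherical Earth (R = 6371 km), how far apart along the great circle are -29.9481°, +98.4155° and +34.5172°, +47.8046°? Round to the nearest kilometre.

Δλ = 47.8046 − 98.4155 = -50.6109°.
Δφ = 34.5172 − -29.9481 = 64.4653°.
a = sin²(Δφ/2) + cos φ₁ · cos φ₂ · sin²(Δλ/2) = 0.414914.
c = 2·atan2(√a, √(1−a)) = 1.39979 rad → d = 6371·c ≈ 8918.07 km.

8918 km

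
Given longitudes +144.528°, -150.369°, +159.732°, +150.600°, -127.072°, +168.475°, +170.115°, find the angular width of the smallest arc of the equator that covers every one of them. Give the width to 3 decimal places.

Sort the longitudes: -150.369°, -127.072°, +144.528°, +150.600°, +159.732°, +168.475°, +170.115°.
Eastward gaps between consecutive values (wrapping around): 23.297°, 271.600°, 6.072°, 9.132°, 8.743°, 1.640°, 39.516°.
Largest gap = 271.600° ⇒ minimal covering band is its complement: 360° − 271.600° = 88.400°.
Band runs from +144.528° eastward to -127.072°, crossing the antimeridian.

88.400°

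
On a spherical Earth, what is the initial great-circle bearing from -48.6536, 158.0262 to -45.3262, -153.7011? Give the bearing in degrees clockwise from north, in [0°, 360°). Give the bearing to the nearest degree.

103°

Δλ = -153.7011 − 158.0262 = -311.7273°; wrapped into (−180°, 180°]: 48.2727°.
θ = atan2( sin Δλ · cos φ₂ , cos φ₁ · sin φ₂ − sin φ₁ · cos φ₂ · cos Δλ )
  = atan2(0.52472, -0.11847) = 102.723° → normalised to [0°, 360°): 102.723°.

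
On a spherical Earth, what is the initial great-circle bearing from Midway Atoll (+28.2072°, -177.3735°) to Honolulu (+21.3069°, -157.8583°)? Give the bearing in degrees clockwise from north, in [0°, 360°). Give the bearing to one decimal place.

106.9°

Δλ = -157.8583 − -177.3735 = 19.5152°.
θ = atan2( sin Δλ · cos φ₂ , cos φ₁ · sin φ₂ − sin φ₁ · cos φ₂ · cos Δλ )
  = atan2(0.31122, -0.09484) = 106.949° → normalised to [0°, 360°): 106.949°.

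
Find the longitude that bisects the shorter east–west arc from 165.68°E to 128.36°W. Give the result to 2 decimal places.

161.34°W

Signed shortest Δλ from +165.68° to -128.36° is +65.96°.
Midpoint longitude = +165.68° + (+65.96°)/2 = +165.68° + 32.98° = +198.66°.
Normalise into (−180°, 180°]: -161.34°.
(The naïve average (+165.68 + -128.36)/2 = 18.66° is on the wrong side of the globe.)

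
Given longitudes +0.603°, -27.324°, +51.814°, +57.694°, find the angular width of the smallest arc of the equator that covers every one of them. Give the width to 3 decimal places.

Sort the longitudes: -27.324°, +0.603°, +51.814°, +57.694°.
Eastward gaps between consecutive values (wrapping around): 27.927°, 51.211°, 5.880°, 274.982°.
Largest gap = 274.982° ⇒ minimal covering band is its complement: 360° − 274.982° = 85.018°.
Band runs from -27.324° eastward to +57.694°.

85.018°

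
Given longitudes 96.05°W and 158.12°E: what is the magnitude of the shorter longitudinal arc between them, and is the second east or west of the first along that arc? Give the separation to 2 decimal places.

105.83° west

Raw difference: 158.12 − -96.05 = 254.17°.
Normalise into (−180°, 180°]: 254.17° − 360° = -105.83°.
Negative ⇒ the second point lies to the west; separation 105.83°.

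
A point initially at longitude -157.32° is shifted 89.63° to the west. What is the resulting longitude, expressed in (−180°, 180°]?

Start at -157.32°; shift −89.63° → -246.95°.
-246.95° lies outside (−180°, 180°]; add 360° → +113.05°.

+113.05°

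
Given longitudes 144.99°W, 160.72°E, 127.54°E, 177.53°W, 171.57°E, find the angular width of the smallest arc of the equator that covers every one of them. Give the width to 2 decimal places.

Sort the longitudes: -177.53°, -144.99°, +127.54°, +160.72°, +171.57°.
Eastward gaps between consecutive values (wrapping around): 32.54°, 272.53°, 33.18°, 10.85°, 10.90°.
Largest gap = 272.53° ⇒ minimal covering band is its complement: 360° − 272.53° = 87.47°.
Band runs from +127.54° eastward to -144.99°, crossing the antimeridian.

87.47°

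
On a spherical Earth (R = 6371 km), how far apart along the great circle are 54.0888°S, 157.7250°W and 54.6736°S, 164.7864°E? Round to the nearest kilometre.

Δλ = 164.7864 − -157.7250 = 322.5114°; wrapped into (−180°, 180°]: -37.4886°.
Δφ = -54.6736 − -54.0888 = -0.5848°.
a = sin²(Δφ/2) + cos φ₁ · cos φ₂ · sin²(Δλ/2) = 0.035048.
c = 2·atan2(√a, √(1−a)) = 0.37664 rad → d = 6371·c ≈ 2399.60 km.

2400 km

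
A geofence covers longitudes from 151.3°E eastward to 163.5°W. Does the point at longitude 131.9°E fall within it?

No

Band width going east from +151.3° to -163.5°: ((-163.5 − 151.3) mod 360) = 45.2°.
Offset of +131.9° east of the west edge: ((131.9 − 151.3) mod 360) = 340.6°.
340.6° > 45.2° ⇒ outside.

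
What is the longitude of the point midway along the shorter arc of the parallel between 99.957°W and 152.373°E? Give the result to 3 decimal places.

153.792°W

Signed shortest Δλ from -99.957° to +152.373° is -107.670°.
Midpoint longitude = -99.957° + (-107.670°)/2 = -99.957° − 53.835° = -153.792°.
(The naïve average (-99.957 + +152.373)/2 = 26.208° is on the wrong side of the globe.)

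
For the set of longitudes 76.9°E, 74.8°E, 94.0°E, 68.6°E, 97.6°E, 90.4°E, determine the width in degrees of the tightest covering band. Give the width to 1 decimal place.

Sort the longitudes: +68.6°, +74.8°, +76.9°, +90.4°, +94.0°, +97.6°.
Eastward gaps between consecutive values (wrapping around): 6.2°, 2.1°, 13.5°, 3.6°, 3.6°, 331.0°.
Largest gap = 331.0° ⇒ minimal covering band is its complement: 360° − 331.0° = 29.0°.
Band runs from +68.6° eastward to +97.6°.

29.0°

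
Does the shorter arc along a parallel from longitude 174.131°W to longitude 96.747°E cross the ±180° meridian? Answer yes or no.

Naïve |96.747 − -174.131| = 270.878° > 180°, so the shorter arc goes the other way round — across 180°.
Signed shortest Δλ = ((96.747 − -174.131 + 180) mod 360) − 180 = -89.122°.
Going west by 89.122° from -174.131° passes through 180° before reaching +96.747°.

Yes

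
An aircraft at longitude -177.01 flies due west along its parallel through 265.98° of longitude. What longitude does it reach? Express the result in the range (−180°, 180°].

-82.99°

Start at -177.01°; shift −265.98° → -442.99°.
-442.99° lies outside (−180°, 180°]; add 360° → -82.99°.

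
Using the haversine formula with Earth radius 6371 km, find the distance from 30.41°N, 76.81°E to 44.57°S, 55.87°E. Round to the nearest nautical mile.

4646 nmi

Δλ = 55.87 − 76.81 = -20.94°.
Δφ = -44.57 − 30.41 = -74.98°.
a = sin²(Δφ/2) + cos φ₁ · cos φ₂ · sin²(Δλ/2) = 0.390710.
c = 2·atan2(√a, √(1−a)) = 1.35044 rad → d = 6371·c ≈ 8603.64 km ≈ 4645.59 nmi.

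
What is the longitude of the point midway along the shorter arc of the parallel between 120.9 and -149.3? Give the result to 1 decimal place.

+165.8°

Signed shortest Δλ from +120.9° to -149.3° is +89.8°.
Midpoint longitude = +120.9° + (+89.8°)/2 = +120.9° + 44.9° = +165.8°.
(The naïve average (+120.9 + -149.3)/2 = -14.2° is on the wrong side of the globe.)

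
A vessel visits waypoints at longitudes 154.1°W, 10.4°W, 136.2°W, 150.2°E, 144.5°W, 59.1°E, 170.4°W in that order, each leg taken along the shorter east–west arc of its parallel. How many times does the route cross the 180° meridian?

Leg 1: -154.1° → -10.4°, shortest Δλ = 143.7° (east) — does not cross 180°.
Leg 2: -10.4° → -136.2°, shortest Δλ = -125.8° (west) — does not cross 180°.
Leg 3: -136.2° → +150.2°, shortest Δλ = -73.6° (west) — crosses 180°.
Leg 4: +150.2° → -144.5°, shortest Δλ = 65.3° (east) — crosses 180°.
Leg 5: -144.5° → +59.1°, shortest Δλ = -156.4° (west) — crosses 180°.
Leg 6: +59.1° → -170.4°, shortest Δλ = 130.5° (east) — crosses 180°.
Total crossings: 4.

4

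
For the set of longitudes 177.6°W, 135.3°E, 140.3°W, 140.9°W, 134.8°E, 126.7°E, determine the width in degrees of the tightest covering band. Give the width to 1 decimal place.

Sort the longitudes: -177.6°, -140.9°, -140.3°, +126.7°, +134.8°, +135.3°.
Eastward gaps between consecutive values (wrapping around): 36.7°, 0.6°, 267.0°, 8.1°, 0.5°, 47.1°.
Largest gap = 267.0° ⇒ minimal covering band is its complement: 360° − 267.0° = 93.0°.
Band runs from +126.7° eastward to -140.3°, crossing the antimeridian.

93.0°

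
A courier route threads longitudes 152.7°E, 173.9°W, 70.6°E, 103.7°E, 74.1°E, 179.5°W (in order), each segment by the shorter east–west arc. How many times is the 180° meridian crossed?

3

Leg 1: +152.7° → -173.9°, shortest Δλ = 33.4° (east) — crosses 180°.
Leg 2: -173.9° → +70.6°, shortest Δλ = -115.5° (west) — crosses 180°.
Leg 3: +70.6° → +103.7°, shortest Δλ = 33.1° (east) — does not cross 180°.
Leg 4: +103.7° → +74.1°, shortest Δλ = -29.6° (west) — does not cross 180°.
Leg 5: +74.1° → -179.5°, shortest Δλ = 106.4° (east) — crosses 180°.
Total crossings: 3.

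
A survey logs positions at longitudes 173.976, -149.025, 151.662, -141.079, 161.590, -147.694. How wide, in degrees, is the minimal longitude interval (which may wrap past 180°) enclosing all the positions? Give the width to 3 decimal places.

Sort the longitudes: -149.025°, -147.694°, -141.079°, +151.662°, +161.590°, +173.976°.
Eastward gaps between consecutive values (wrapping around): 1.331°, 6.615°, 292.741°, 9.928°, 12.386°, 36.999°.
Largest gap = 292.741° ⇒ minimal covering band is its complement: 360° − 292.741° = 67.259°.
Band runs from +151.662° eastward to -141.079°, crossing the antimeridian.

67.259°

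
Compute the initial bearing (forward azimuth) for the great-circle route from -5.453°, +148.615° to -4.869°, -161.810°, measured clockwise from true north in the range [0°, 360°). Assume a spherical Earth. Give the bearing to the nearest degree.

Δλ = -161.810 − 148.615 = -310.425°; wrapped into (−180°, 180°]: 49.575°.
θ = atan2( sin Δλ · cos φ₂ , cos φ₁ · sin φ₂ − sin φ₁ · cos φ₂ · cos Δλ )
  = atan2(0.75851, -0.02309) = 91.744° → normalised to [0°, 360°): 91.744°.

92°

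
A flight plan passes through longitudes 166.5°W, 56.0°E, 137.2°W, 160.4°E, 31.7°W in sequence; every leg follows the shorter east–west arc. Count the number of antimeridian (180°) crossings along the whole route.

4

Leg 1: -166.5° → +56.0°, shortest Δλ = -137.5° (west) — crosses 180°.
Leg 2: +56.0° → -137.2°, shortest Δλ = 166.8° (east) — crosses 180°.
Leg 3: -137.2° → +160.4°, shortest Δλ = -62.4° (west) — crosses 180°.
Leg 4: +160.4° → -31.7°, shortest Δλ = 167.9° (east) — crosses 180°.
Total crossings: 4.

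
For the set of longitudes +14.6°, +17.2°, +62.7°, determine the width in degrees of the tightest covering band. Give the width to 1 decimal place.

48.1°

Sort the longitudes: +14.6°, +17.2°, +62.7°.
Eastward gaps between consecutive values (wrapping around): 2.6°, 45.5°, 311.9°.
Largest gap = 311.9° ⇒ minimal covering band is its complement: 360° − 311.9° = 48.1°.
Band runs from +14.6° eastward to +62.7°.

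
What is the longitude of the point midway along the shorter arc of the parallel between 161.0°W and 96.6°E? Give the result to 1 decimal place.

Signed shortest Δλ from -161.0° to +96.6° is -102.4°.
Midpoint longitude = -161.0° + (-102.4°)/2 = -161.0° − 51.2° = -212.2°.
Normalise into (−180°, 180°]: +147.8°.
(The naïve average (-161.0 + +96.6)/2 = -32.2° is on the wrong side of the globe.)

147.8°E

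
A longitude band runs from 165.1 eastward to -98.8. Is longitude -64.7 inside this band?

No

Band width going east from +165.1° to -98.8°: ((-98.8 − 165.1) mod 360) = 96.1°.
Offset of -64.7° east of the west edge: ((-64.7 − 165.1) mod 360) = 130.2°.
130.2° > 96.1° ⇒ outside.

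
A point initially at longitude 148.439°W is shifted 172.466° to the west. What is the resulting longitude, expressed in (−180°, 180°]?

39.095°E

Start at -148.439°; shift −172.466° → -320.905°.
-320.905° lies outside (−180°, 180°]; add 360° → +39.095°.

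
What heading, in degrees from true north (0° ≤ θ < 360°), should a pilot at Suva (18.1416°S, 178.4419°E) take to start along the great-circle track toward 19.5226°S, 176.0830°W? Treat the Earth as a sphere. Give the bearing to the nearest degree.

Δλ = -176.0830 − 178.4419 = -354.5249°; wrapped into (−180°, 180°]: 5.4751°.
θ = atan2( sin Δλ · cos φ₂ , cos φ₁ · sin φ₂ − sin φ₁ · cos φ₂ · cos Δλ )
  = atan2(0.08993, -0.02544) = 105.796° → normalised to [0°, 360°): 105.796°.

106°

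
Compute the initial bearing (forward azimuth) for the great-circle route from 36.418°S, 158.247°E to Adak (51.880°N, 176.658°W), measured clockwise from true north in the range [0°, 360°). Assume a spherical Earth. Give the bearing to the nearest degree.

15°

Δλ = -176.658 − 158.247 = -334.905°; wrapped into (−180°, 180°]: 25.095°.
θ = atan2( sin Δλ · cos φ₂ , cos φ₁ · sin φ₂ − sin φ₁ · cos φ₂ · cos Δλ )
  = atan2(0.26181, 0.96497) = 15.180° → normalised to [0°, 360°): 15.180°.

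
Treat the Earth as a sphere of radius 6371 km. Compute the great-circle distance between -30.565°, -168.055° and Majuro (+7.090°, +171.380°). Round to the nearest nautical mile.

2552 nmi

Δλ = 171.380 − -168.055 = 339.435°; wrapped into (−180°, 180°]: -20.565°.
Δφ = 7.090 − -30.565 = 37.655°.
a = sin²(Δφ/2) + cos φ₁ · cos φ₂ · sin²(Δλ/2) = 0.131374.
c = 2·atan2(√a, √(1−a)) = 0.74180 rad → d = 6371·c ≈ 4726.02 km ≈ 2551.85 nmi.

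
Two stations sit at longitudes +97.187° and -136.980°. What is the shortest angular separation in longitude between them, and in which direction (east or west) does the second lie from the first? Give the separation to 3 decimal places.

Raw difference: -136.980 − 97.187 = -234.167°.
Normalise into (−180°, 180°]: -234.167° + 360° = 125.833°.
Positive ⇒ the second point lies to the east; separation 125.833°.

125.833° east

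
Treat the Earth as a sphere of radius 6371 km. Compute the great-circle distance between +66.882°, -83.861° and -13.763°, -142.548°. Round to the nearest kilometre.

Δλ = -142.548 − -83.861 = -58.687°.
Δφ = -13.763 − 66.882 = -80.645°.
a = sin²(Δφ/2) + cos φ₁ · cos φ₂ · sin²(Δλ/2) = 0.510304.
c = 2·atan2(√a, √(1−a)) = 1.59141 rad → d = 6371·c ≈ 10138.85 km.

10139 km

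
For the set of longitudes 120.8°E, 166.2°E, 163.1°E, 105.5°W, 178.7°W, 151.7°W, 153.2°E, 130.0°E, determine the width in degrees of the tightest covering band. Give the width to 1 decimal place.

Sort the longitudes: -178.7°, -151.7°, -105.5°, +120.8°, +130.0°, +153.2°, +163.1°, +166.2°.
Eastward gaps between consecutive values (wrapping around): 27.0°, 46.2°, 226.3°, 9.2°, 23.2°, 9.9°, 3.1°, 15.1°.
Largest gap = 226.3° ⇒ minimal covering band is its complement: 360° − 226.3° = 133.7°.
Band runs from +120.8° eastward to -105.5°, crossing the antimeridian.

133.7°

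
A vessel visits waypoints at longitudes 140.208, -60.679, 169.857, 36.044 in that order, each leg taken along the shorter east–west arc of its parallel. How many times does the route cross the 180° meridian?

Leg 1: +140.208° → -60.679°, shortest Δλ = 159.113° (east) — crosses 180°.
Leg 2: -60.679° → +169.857°, shortest Δλ = -129.464° (west) — crosses 180°.
Leg 3: +169.857° → +36.044°, shortest Δλ = -133.813° (west) — does not cross 180°.
Total crossings: 2.

2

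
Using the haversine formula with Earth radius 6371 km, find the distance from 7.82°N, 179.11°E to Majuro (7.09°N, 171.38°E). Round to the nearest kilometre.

Δλ = 171.38 − 179.11 = -7.73°.
Δφ = 7.09 − 7.82 = -0.73°.
a = sin²(Δφ/2) + cos φ₁ · cos φ₂ · sin²(Δλ/2) = 0.004507.
c = 2·atan2(√a, √(1−a)) = 0.13438 rad → d = 6371·c ≈ 856.11 km.

856 km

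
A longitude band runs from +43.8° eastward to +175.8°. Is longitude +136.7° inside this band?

Band width going east from +43.8° to +175.8°: ((175.8 − 43.8) mod 360) = 132.0°.
Offset of +136.7° east of the west edge: ((136.7 − 43.8) mod 360) = 92.9°.
92.9° ≤ 132.0° ⇒ inside.

Yes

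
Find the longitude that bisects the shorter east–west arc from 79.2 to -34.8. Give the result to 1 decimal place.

+22.2°

Signed shortest Δλ from +79.2° to -34.8° is -114.0°.
Midpoint longitude = +79.2° + (-114.0°)/2 = +79.2° − 57.0° = +22.2°.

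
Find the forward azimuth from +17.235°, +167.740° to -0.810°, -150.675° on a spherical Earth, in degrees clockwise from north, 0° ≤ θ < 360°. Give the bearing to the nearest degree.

110°

Δλ = -150.675 − 167.740 = -318.415°; wrapped into (−180°, 180°]: 41.585°.
θ = atan2( sin Δλ · cos φ₂ , cos φ₁ · sin φ₂ − sin φ₁ · cos φ₂ · cos Δλ )
  = atan2(0.66366, -0.23510) = 109.506° → normalised to [0°, 360°): 109.506°.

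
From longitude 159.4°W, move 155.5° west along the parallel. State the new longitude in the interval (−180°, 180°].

45.1°E

Start at -159.4°; shift −155.5° → -314.9°.
-314.9° lies outside (−180°, 180°]; add 360° → +45.1°.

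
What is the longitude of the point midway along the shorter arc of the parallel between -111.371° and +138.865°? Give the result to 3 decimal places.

-166.253°

Signed shortest Δλ from -111.371° to +138.865° is -109.764°.
Midpoint longitude = -111.371° + (-109.764°)/2 = -111.371° − 54.882° = -166.253°.
(The naïve average (-111.371 + +138.865)/2 = 13.747° is on the wrong side of the globe.)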